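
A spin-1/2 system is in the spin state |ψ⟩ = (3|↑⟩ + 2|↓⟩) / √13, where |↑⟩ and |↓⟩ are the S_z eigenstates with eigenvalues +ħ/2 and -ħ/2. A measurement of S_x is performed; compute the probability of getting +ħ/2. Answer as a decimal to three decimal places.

0.962

|+x⟩ = (|↑⟩ + |↓⟩)/√2, so ⟨+x|ψ⟩ = (5) / (√2·√13).
P = |5|² / 26 = 25/26.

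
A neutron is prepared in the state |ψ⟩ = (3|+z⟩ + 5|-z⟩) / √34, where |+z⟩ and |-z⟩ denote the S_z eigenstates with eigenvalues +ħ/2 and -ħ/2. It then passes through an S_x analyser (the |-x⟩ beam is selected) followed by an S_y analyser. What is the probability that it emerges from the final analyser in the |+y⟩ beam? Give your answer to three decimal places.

First analyser (S_x): P(|-x⟩) = |⟨-x|ψ⟩|² = 4/68.
After stage 1 the state is |-x⟩; P(|+y⟩) = |⟨+y|-x⟩|² = 1/2.
Joint probability = 4/68 × 1/2 = 0.029.

0.029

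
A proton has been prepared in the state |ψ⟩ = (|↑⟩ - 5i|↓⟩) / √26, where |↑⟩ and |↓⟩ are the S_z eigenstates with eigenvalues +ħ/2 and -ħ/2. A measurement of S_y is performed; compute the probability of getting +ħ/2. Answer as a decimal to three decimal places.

0.308

|+y⟩ = (|↑⟩ + i|↓⟩)/√2, so ⟨+y|ψ⟩ = (-4) / (√2·√26).
P = |-4|² / 52 = 16/52.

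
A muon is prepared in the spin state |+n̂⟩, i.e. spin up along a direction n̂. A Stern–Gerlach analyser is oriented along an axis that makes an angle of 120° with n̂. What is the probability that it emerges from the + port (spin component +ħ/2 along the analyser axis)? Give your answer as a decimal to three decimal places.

0.250

For spin-½, the probability of finding spin-up along an axis at angle θ to the initial spin direction is cos²(θ/2); spin-down is sin²(θ/2).
θ = 120°, so P = cos²(60°) ≈ 0.250.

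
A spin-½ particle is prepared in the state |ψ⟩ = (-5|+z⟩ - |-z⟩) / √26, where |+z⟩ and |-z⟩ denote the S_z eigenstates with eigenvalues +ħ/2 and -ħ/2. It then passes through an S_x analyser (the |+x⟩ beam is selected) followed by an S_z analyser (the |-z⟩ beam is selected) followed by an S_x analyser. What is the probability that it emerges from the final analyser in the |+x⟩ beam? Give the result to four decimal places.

First analyser (S_x): P(|+x⟩) = |⟨+x|ψ⟩|² = 36/52.
After stage 1 the state is |+x⟩; P(|-z⟩) = |⟨-z|+x⟩|² = 1/2.
After stage 2 the state is |-z⟩; P(|+x⟩) = |⟨+x|-z⟩|² = 1/2.
Joint probability = 36/52 × 1/2 × 1/2 = 0.1731.

0.1731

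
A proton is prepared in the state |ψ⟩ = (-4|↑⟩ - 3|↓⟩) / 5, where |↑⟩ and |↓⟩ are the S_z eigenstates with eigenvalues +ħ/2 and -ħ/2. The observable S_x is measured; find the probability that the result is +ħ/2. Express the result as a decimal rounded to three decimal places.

0.980

|+x⟩ = (|↑⟩ + |↓⟩)/√2, so ⟨+x|ψ⟩ = (-7) / (√2·5).
P = |-7|² / 50 = 49/50.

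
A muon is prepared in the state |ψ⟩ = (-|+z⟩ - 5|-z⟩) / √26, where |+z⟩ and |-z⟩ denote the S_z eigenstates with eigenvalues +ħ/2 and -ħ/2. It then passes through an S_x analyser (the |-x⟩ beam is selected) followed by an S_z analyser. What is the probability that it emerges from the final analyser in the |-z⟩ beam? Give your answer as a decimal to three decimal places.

First analyser (S_x): P(|-x⟩) = |⟨-x|ψ⟩|² = 16/52.
After stage 1 the state is |-x⟩; P(|-z⟩) = |⟨-z|-x⟩|² = 1/2.
Joint probability = 16/52 × 1/2 = 0.154.

0.154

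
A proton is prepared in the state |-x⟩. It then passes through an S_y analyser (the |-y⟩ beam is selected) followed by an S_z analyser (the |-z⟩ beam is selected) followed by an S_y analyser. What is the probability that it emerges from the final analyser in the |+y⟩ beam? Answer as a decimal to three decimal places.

0.125

First analyser (S_y): from |-x⟩, P(|-y⟩) = 1/2.
After stage 1 the state is |-y⟩; P(|-z⟩) = |⟨-z|-y⟩|² = 1/2.
After stage 2 the state is |-z⟩; P(|+y⟩) = |⟨+y|-z⟩|² = 1/2.
Joint probability = 1/2 × 1/2 × 1/2 = 0.125.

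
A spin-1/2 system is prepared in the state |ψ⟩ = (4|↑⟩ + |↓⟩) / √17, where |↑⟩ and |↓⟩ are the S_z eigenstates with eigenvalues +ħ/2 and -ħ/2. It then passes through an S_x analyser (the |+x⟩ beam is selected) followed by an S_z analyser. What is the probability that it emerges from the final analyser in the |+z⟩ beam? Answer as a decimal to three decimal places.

0.368

First analyser (S_x): P(|+x⟩) = |⟨+x|ψ⟩|² = 25/34.
After stage 1 the state is |+x⟩; P(|+z⟩) = |⟨+z|+x⟩|² = 1/2.
Joint probability = 25/34 × 1/2 = 0.368.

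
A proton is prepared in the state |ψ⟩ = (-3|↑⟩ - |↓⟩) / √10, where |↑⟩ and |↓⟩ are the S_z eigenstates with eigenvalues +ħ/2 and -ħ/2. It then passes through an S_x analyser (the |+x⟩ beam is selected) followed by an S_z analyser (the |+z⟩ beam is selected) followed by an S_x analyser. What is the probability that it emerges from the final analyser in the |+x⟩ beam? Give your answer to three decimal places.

0.200

First analyser (S_x): P(|+x⟩) = |⟨+x|ψ⟩|² = 16/20.
After stage 1 the state is |+x⟩; P(|+z⟩) = |⟨+z|+x⟩|² = 1/2.
After stage 2 the state is |+z⟩; P(|+x⟩) = |⟨+x|+z⟩|² = 1/2.
Joint probability = 16/20 × 1/2 × 1/2 = 0.200.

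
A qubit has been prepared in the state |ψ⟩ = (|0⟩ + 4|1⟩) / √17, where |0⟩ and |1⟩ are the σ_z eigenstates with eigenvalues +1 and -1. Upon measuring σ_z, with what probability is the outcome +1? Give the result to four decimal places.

The +1 outcome corresponds to |0⟩. Its amplitude in |ψ⟩ is 1/√17.
P = |1|² / 17 = 1/17.

0.0588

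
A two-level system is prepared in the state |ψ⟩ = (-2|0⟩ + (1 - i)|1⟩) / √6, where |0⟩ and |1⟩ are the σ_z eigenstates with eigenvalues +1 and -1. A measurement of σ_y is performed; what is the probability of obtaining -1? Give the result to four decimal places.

|-y⟩ = (|0⟩ - i|1⟩)/√2, so ⟨-y|ψ⟩ = (-1 + i) / (√2·√6).
P = |-1 + i|² / 12 = 2/12.

0.1667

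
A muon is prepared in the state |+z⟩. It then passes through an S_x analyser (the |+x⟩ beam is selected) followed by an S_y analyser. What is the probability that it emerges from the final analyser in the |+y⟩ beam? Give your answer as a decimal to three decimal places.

First analyser (S_x): from |+z⟩, P(|+x⟩) = 1/2.
After stage 1 the state is |+x⟩; P(|+y⟩) = |⟨+y|+x⟩|² = 1/2.
Joint probability = 1/2 × 1/2 = 0.250.

0.250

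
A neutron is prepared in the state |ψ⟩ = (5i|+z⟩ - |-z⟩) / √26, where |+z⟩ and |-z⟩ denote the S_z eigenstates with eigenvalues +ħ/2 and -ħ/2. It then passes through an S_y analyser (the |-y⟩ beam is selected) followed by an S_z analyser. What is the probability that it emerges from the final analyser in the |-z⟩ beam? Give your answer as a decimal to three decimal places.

0.154

First analyser (S_y): P(|-y⟩) = |⟨-y|ψ⟩|² = 16/52.
After stage 1 the state is |-y⟩; P(|-z⟩) = |⟨-z|-y⟩|² = 1/2.
Joint probability = 16/52 × 1/2 = 0.154.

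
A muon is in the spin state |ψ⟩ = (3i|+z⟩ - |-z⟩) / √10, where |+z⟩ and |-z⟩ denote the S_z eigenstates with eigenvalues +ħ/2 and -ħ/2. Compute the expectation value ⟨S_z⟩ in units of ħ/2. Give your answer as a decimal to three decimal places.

⟨σ_z⟩ = |a|² - |b|² divided by |a|²+|b|², with a, b the |+z⟩, |-z⟩ amplitudes.
= (9 - 1)/10 = 8/10.
⟨S_z⟩ = (ħ/2)·⟨σ_z⟩.

0.800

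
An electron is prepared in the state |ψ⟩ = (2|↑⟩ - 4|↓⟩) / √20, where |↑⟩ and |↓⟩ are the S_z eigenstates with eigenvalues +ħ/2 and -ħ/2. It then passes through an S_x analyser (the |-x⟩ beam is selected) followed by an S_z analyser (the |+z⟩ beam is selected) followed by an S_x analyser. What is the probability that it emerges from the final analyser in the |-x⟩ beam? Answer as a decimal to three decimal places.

First analyser (S_x): P(|-x⟩) = |⟨-x|ψ⟩|² = 36/40.
After stage 1 the state is |-x⟩; P(|+z⟩) = |⟨+z|-x⟩|² = 1/2.
After stage 2 the state is |+z⟩; P(|-x⟩) = |⟨-x|+z⟩|² = 1/2.
Joint probability = 36/40 × 1/2 × 1/2 = 0.225.

0.225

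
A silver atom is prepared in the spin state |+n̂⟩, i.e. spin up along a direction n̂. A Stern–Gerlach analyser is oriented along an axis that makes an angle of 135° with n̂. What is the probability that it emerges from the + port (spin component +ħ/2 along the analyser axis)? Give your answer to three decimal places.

For spin-½, the probability of finding spin-up along an axis at angle θ to the initial spin direction is cos²(θ/2); spin-down is sin²(θ/2).
θ = 135°, so P = cos²(67.5°) ≈ 0.146.

0.146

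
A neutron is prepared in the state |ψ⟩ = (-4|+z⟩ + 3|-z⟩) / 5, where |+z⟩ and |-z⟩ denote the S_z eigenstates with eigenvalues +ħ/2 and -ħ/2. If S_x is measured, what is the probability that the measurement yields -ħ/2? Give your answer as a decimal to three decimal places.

0.980

|-x⟩ = (|+z⟩ - |-z⟩)/√2, so ⟨-x|ψ⟩ = (-7) / (√2·5).
P = |-7|² / 50 = 49/50.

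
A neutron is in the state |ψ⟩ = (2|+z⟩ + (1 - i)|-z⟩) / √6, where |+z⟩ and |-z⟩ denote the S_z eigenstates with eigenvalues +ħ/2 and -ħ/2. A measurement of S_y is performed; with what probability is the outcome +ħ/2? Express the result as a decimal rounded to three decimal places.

|+y⟩ = (|+z⟩ + i|-z⟩)/√2, so ⟨+y|ψ⟩ = (1 - i) / (√2·√6).
P = |1 - i|² / 12 = 2/12.

0.167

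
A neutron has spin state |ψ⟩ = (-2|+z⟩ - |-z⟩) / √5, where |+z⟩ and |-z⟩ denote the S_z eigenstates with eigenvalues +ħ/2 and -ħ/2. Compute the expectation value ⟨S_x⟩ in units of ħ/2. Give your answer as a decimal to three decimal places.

⟨σ_x⟩ = 2 Re(a* b)/(|a|²+|b|²) with a = -2, b = -1.
a* b = 2, so ⟨σ_x⟩ = 4/5.
⟨S_x⟩ = (ħ/2)·⟨σ_x⟩.

0.800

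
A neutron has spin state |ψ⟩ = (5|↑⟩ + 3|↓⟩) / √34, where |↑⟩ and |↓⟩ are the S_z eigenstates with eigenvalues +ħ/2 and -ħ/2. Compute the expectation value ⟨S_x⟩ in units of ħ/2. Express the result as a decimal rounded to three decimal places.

0.882

⟨σ_x⟩ = 2 Re(a* b)/(|a|²+|b|²) with a = 5, b = 3.
a* b = 15, so ⟨σ_x⟩ = 30/34.
⟨S_x⟩ = (ħ/2)·⟨σ_x⟩.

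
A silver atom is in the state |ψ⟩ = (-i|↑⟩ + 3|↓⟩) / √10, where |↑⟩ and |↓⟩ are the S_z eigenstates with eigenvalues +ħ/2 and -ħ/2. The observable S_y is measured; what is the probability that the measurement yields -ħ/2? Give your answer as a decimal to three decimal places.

0.200

|-y⟩ = (|↑⟩ - i|↓⟩)/√2, so ⟨-y|ψ⟩ = (2i) / (√2·√10).
P = |2i|² / 20 = 4/20.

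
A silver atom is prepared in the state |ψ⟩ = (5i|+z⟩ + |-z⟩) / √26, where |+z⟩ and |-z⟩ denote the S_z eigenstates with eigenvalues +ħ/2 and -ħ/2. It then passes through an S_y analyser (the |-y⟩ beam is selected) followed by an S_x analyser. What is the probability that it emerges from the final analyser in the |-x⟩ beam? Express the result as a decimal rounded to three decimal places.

First analyser (S_y): P(|-y⟩) = |⟨-y|ψ⟩|² = 36/52.
After stage 1 the state is |-y⟩; P(|-x⟩) = |⟨-x|-y⟩|² = 1/2.
Joint probability = 36/52 × 1/2 = 0.346.

0.346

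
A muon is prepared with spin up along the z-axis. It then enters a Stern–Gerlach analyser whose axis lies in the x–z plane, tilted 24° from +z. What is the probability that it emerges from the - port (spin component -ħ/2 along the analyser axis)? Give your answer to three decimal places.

For spin-½, the probability of finding spin-up along an axis at angle θ to the initial spin direction is cos²(θ/2); spin-down is sin²(θ/2).
θ = 24°, so P = sin²(12°) ≈ 0.043.

0.043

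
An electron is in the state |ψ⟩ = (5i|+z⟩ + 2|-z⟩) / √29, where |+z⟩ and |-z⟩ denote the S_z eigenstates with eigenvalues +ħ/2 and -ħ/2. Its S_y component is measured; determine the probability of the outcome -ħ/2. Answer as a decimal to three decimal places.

|-y⟩ = (|+z⟩ - i|-z⟩)/√2, so ⟨-y|ψ⟩ = (7i) / (√2·√29).
P = |7i|² / 58 = 49/58.

0.845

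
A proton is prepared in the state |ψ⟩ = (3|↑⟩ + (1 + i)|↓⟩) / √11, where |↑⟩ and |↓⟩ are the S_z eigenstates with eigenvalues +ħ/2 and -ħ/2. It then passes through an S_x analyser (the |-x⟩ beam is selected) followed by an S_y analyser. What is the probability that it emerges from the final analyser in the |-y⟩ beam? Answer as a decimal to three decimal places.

First analyser (S_x): P(|-x⟩) = |⟨-x|ψ⟩|² = 5/22.
After stage 1 the state is |-x⟩; P(|-y⟩) = |⟨-y|-x⟩|² = 1/2.
Joint probability = 5/22 × 1/2 = 0.114.

0.114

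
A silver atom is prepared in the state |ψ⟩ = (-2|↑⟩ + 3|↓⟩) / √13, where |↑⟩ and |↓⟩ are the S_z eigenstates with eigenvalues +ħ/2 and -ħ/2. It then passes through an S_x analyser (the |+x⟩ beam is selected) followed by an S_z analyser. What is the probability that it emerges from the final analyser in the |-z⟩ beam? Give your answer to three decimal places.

0.019

First analyser (S_x): P(|+x⟩) = |⟨+x|ψ⟩|² = 1/26.
After stage 1 the state is |+x⟩; P(|-z⟩) = |⟨-z|+x⟩|² = 1/2.
Joint probability = 1/26 × 1/2 = 0.019.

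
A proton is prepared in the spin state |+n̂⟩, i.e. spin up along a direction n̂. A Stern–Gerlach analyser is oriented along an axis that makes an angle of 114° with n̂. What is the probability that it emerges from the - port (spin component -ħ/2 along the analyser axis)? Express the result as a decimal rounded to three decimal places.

For spin-½, the probability of finding spin-up along an axis at angle θ to the initial spin direction is cos²(θ/2); spin-down is sin²(θ/2).
θ = 114°, so P = sin²(57°) ≈ 0.703.

0.703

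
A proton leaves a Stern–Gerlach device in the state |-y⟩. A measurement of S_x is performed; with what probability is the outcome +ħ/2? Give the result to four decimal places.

0.5000

In the S_z basis, |-y⟩ = (|↑⟩ - i|↓⟩)/√2 and |+x⟩ = (|↑⟩ + |↓⟩)/√2.
|⟨+x|-y⟩|² = 1/2.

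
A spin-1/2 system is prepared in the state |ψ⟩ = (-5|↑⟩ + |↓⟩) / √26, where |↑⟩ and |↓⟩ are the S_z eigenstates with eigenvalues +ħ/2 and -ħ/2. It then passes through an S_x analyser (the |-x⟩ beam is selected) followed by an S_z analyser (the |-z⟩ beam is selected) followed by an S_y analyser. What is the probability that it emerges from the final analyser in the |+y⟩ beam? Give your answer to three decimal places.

First analyser (S_x): P(|-x⟩) = |⟨-x|ψ⟩|² = 36/52.
After stage 1 the state is |-x⟩; P(|-z⟩) = |⟨-z|-x⟩|² = 1/2.
After stage 2 the state is |-z⟩; P(|+y⟩) = |⟨+y|-z⟩|² = 1/2.
Joint probability = 36/52 × 1/2 × 1/2 = 0.173.

0.173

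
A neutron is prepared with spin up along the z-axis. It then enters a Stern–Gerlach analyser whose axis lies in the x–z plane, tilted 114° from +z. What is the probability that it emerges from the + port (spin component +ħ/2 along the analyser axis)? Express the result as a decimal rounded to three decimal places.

For spin-½, the probability of finding spin-up along an axis at angle θ to the initial spin direction is cos²(θ/2); spin-down is sin²(θ/2).
θ = 114°, so P = cos²(57°) ≈ 0.297.

0.297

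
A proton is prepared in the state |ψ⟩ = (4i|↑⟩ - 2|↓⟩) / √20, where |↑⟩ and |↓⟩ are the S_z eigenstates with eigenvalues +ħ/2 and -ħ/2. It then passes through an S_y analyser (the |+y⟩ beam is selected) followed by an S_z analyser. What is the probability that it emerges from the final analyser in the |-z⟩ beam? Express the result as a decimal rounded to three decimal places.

0.450

First analyser (S_y): P(|+y⟩) = |⟨+y|ψ⟩|² = 36/40.
After stage 1 the state is |+y⟩; P(|-z⟩) = |⟨-z|+y⟩|² = 1/2.
Joint probability = 36/40 × 1/2 = 0.450.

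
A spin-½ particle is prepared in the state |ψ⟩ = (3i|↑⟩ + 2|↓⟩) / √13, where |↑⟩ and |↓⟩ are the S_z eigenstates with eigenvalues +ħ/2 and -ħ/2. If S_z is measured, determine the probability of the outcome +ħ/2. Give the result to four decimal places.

The +ħ/2 outcome corresponds to |↑⟩. Its amplitude in |ψ⟩ is 3i/√13.
P = |3i|² / 13 = 9/13.

0.6923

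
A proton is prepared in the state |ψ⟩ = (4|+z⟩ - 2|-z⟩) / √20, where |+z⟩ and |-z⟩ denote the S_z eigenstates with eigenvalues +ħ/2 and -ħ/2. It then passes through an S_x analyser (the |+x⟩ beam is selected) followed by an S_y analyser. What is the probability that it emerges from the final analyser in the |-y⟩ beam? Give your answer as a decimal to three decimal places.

First analyser (S_x): P(|+x⟩) = |⟨+x|ψ⟩|² = 4/40.
After stage 1 the state is |+x⟩; P(|-y⟩) = |⟨-y|+x⟩|² = 1/2.
Joint probability = 4/40 × 1/2 = 0.050.

0.050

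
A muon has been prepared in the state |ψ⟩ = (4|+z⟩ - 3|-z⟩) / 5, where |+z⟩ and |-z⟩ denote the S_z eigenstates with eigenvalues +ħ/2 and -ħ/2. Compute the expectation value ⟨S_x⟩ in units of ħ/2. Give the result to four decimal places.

⟨σ_x⟩ = 2 Re(a* b)/(|a|²+|b|²) with a = 4, b = -3.
a* b = -12, so ⟨σ_x⟩ = -24/25.
⟨S_x⟩ = (ħ/2)·⟨σ_x⟩.

-0.9600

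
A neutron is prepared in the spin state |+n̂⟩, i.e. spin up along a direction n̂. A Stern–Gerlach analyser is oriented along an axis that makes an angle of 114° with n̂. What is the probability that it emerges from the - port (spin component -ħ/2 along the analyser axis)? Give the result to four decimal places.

0.7034

For spin-½, the probability of finding spin-up along an axis at angle θ to the initial spin direction is cos²(θ/2); spin-down is sin²(θ/2).
θ = 114°, so P = sin²(57°) ≈ 0.7034.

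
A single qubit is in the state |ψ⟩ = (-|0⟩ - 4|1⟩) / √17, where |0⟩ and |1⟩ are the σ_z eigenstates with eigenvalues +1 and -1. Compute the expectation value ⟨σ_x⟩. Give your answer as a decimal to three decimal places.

0.471

⟨σ_x⟩ = 2 Re(a* b)/(|a|²+|b|²) with a = -1, b = -4.
a* b = 4, so ⟨σ_x⟩ = 8/17.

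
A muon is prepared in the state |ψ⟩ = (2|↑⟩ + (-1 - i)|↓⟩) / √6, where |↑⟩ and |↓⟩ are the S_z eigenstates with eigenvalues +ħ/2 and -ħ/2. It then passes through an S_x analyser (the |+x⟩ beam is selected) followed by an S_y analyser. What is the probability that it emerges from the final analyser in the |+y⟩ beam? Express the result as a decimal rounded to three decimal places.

0.083

First analyser (S_x): P(|+x⟩) = |⟨+x|ψ⟩|² = 2/12.
After stage 1 the state is |+x⟩; P(|+y⟩) = |⟨+y|+x⟩|² = 1/2.
Joint probability = 2/12 × 1/2 = 0.083.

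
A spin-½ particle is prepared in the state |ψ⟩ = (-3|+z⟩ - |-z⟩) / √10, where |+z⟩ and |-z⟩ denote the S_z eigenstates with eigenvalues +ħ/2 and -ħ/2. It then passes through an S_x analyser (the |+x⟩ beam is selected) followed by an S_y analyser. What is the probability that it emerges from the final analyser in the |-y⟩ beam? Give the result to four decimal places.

First analyser (S_x): P(|+x⟩) = |⟨+x|ψ⟩|² = 16/20.
After stage 1 the state is |+x⟩; P(|-y⟩) = |⟨-y|+x⟩|² = 1/2.
Joint probability = 16/20 × 1/2 = 0.4000.

0.4000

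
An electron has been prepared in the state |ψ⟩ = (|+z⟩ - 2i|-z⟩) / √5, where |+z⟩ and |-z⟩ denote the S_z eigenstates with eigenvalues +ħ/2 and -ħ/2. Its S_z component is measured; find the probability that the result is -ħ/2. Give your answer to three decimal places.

0.800

The -ħ/2 outcome corresponds to |-z⟩. Its amplitude in |ψ⟩ is -2i/√5.
P = |-2i|² / 5 = 4/5.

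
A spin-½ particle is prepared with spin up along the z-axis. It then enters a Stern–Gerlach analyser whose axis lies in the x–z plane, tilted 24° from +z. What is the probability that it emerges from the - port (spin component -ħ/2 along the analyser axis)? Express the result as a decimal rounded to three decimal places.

0.043

For spin-½, the probability of finding spin-up along an axis at angle θ to the initial spin direction is cos²(θ/2); spin-down is sin²(θ/2).
θ = 24°, so P = sin²(12°) ≈ 0.043.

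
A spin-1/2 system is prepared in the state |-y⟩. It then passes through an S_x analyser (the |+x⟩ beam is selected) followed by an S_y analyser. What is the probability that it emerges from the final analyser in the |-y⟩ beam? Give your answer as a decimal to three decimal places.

0.250

First analyser (S_x): from |-y⟩, P(|+x⟩) = 1/2.
After stage 1 the state is |+x⟩; P(|-y⟩) = |⟨-y|+x⟩|² = 1/2.
Joint probability = 1/2 × 1/2 = 0.250.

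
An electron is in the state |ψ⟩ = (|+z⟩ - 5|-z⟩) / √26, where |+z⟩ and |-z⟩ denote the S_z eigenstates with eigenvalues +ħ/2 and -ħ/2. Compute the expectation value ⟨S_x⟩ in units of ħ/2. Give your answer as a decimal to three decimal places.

⟨σ_x⟩ = 2 Re(a* b)/(|a|²+|b|²) with a = 1, b = -5.
a* b = -5, so ⟨σ_x⟩ = -10/26.
⟨S_x⟩ = (ħ/2)·⟨σ_x⟩.

-0.385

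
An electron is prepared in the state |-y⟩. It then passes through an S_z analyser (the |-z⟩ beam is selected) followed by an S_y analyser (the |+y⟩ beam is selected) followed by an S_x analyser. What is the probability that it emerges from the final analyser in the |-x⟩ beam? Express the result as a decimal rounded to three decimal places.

0.125

First analyser (S_z): from |-y⟩, P(|-z⟩) = 1/2.
After stage 1 the state is |-z⟩; P(|+y⟩) = |⟨+y|-z⟩|² = 1/2.
After stage 2 the state is |+y⟩; P(|-x⟩) = |⟨-x|+y⟩|² = 1/2.
Joint probability = 1/2 × 1/2 × 1/2 = 0.125.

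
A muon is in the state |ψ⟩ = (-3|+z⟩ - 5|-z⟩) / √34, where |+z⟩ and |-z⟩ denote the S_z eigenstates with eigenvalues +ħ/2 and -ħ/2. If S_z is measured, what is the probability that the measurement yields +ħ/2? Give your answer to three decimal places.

The +ħ/2 outcome corresponds to |+z⟩. Its amplitude in |ψ⟩ is -3/√34.
P = |-3|² / 34 = 9/34.

0.265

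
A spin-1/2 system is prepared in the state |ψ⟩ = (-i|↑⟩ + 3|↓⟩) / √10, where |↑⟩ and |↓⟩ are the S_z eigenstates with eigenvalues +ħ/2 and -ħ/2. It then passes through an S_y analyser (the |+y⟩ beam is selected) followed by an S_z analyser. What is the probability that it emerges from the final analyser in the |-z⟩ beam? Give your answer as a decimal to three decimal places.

0.400

First analyser (S_y): P(|+y⟩) = |⟨+y|ψ⟩|² = 16/20.
After stage 1 the state is |+y⟩; P(|-z⟩) = |⟨-z|+y⟩|² = 1/2.
Joint probability = 16/20 × 1/2 = 0.400.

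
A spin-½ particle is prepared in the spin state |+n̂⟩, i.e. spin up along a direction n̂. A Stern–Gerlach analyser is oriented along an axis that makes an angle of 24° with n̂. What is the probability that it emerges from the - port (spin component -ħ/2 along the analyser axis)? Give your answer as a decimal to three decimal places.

0.043

For spin-½, the probability of finding spin-up along an axis at angle θ to the initial spin direction is cos²(θ/2); spin-down is sin²(θ/2).
θ = 24°, so P = sin²(12°) ≈ 0.043.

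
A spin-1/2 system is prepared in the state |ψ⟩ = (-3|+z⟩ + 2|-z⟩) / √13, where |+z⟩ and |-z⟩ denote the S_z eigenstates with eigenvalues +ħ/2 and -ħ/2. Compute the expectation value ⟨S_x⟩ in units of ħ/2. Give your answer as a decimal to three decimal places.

-0.923

⟨σ_x⟩ = 2 Re(a* b)/(|a|²+|b|²) with a = -3, b = 2.
a* b = -6, so ⟨σ_x⟩ = -12/13.
⟨S_x⟩ = (ħ/2)·⟨σ_x⟩.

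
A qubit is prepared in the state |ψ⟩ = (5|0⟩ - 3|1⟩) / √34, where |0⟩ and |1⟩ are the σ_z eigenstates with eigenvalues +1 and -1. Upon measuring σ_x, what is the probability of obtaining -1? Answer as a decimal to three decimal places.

0.941

|-x⟩ = (|0⟩ - |1⟩)/√2, so ⟨-x|ψ⟩ = (8) / (√2·√34).
P = |8|² / 68 = 64/68.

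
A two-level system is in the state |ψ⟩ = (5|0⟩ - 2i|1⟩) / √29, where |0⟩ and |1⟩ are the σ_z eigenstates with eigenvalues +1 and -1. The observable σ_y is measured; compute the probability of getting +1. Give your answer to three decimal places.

|+y⟩ = (|0⟩ + i|1⟩)/√2, so ⟨+y|ψ⟩ = (3) / (√2·√29).
P = |3|² / 58 = 9/58.

0.155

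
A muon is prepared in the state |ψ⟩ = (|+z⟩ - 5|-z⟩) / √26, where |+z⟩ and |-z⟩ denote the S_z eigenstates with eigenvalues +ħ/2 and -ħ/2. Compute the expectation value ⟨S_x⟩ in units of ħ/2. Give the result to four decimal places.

-0.3846

⟨σ_x⟩ = 2 Re(a* b)/(|a|²+|b|²) with a = 1, b = -5.
a* b = -5, so ⟨σ_x⟩ = -10/26.
⟨S_x⟩ = (ħ/2)·⟨σ_x⟩.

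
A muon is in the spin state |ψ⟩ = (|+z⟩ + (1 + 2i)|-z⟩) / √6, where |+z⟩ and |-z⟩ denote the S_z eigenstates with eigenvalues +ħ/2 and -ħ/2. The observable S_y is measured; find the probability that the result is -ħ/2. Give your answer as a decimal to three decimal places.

|-y⟩ = (|+z⟩ - i|-z⟩)/√2, so ⟨-y|ψ⟩ = (-1 + i) / (√2·√6).
P = |-1 + i|² / 12 = 2/12.

0.167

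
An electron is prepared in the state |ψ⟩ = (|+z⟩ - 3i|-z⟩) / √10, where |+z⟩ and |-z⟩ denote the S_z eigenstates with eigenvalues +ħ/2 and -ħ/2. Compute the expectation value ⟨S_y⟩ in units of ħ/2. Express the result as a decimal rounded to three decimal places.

⟨σ_y⟩ = 2 Im(a* b)/(|a|²+|b|²) with a = 1, b = -3i.
a* b = -3i, so ⟨σ_y⟩ = -6/10.
⟨S_y⟩ = (ħ/2)·⟨σ_y⟩.

-0.600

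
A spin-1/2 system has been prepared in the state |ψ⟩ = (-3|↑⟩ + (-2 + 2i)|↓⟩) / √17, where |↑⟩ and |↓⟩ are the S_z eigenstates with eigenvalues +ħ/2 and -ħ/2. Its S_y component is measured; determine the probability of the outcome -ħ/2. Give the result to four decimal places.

|-y⟩ = (|↑⟩ - i|↓⟩)/√2, so ⟨-y|ψ⟩ = (-5 - 2i) / (√2·√17).
P = |-5 - 2i|² / 34 = 29/34.

0.8529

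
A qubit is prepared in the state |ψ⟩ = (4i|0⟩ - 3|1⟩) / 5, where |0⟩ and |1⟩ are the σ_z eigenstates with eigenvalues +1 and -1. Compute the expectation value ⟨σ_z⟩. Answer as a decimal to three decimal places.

⟨σ_z⟩ = |a|² - |b|² divided by |a|²+|b|², with a, b the |0⟩, |1⟩ amplitudes.
= (16 - 9)/25 = 7/25.

0.280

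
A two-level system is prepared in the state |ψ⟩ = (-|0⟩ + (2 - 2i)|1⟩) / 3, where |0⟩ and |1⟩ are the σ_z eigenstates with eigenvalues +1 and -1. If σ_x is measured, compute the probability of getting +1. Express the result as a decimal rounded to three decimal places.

|+x⟩ = (|0⟩ + |1⟩)/√2, so ⟨+x|ψ⟩ = (1 - 2i) / (√2·3).
P = |1 - 2i|² / 18 = 5/18.

0.278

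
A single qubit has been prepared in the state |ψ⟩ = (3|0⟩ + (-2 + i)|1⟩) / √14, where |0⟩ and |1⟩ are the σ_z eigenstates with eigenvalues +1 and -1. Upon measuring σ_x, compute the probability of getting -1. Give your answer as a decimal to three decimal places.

0.929

|-x⟩ = (|0⟩ - |1⟩)/√2, so ⟨-x|ψ⟩ = (5 - i) / (√2·√14).
P = |5 - i|² / 28 = 26/28.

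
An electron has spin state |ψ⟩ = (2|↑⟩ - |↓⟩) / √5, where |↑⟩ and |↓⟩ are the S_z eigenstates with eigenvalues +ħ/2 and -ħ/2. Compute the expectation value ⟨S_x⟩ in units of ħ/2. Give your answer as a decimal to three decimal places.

⟨σ_x⟩ = 2 Re(a* b)/(|a|²+|b|²) with a = 2, b = -1.
a* b = -2, so ⟨σ_x⟩ = -4/5.
⟨S_x⟩ = (ħ/2)·⟨σ_x⟩.

-0.800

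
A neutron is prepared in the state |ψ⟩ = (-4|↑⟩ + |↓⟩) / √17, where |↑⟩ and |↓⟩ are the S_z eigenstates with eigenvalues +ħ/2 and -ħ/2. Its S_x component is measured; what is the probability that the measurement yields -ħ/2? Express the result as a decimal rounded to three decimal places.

0.735

|-x⟩ = (|↑⟩ - |↓⟩)/√2, so ⟨-x|ψ⟩ = (-5) / (√2·√17).
P = |-5|² / 34 = 25/34.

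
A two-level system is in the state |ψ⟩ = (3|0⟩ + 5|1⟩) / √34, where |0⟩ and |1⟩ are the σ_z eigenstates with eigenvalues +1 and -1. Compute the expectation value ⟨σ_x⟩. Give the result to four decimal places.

0.8824

⟨σ_x⟩ = 2 Re(a* b)/(|a|²+|b|²) with a = 3, b = 5.
a* b = 15, so ⟨σ_x⟩ = 30/34.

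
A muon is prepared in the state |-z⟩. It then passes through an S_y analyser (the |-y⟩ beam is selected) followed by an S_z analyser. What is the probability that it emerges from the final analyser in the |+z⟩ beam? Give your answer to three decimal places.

0.250

First analyser (S_y): from |-z⟩, P(|-y⟩) = 1/2.
After stage 1 the state is |-y⟩; P(|+z⟩) = |⟨+z|-y⟩|² = 1/2.
Joint probability = 1/2 × 1/2 = 0.250.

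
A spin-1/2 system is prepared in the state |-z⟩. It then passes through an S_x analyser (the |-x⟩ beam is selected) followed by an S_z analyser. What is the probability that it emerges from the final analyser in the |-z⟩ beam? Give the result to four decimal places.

First analyser (S_x): from |-z⟩, P(|-x⟩) = 1/2.
After stage 1 the state is |-x⟩; P(|-z⟩) = |⟨-z|-x⟩|² = 1/2.
Joint probability = 1/2 × 1/2 = 0.2500.

0.2500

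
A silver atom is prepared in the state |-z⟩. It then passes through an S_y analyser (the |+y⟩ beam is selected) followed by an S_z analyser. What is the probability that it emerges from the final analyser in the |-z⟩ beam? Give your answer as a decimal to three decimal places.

First analyser (S_y): from |-z⟩, P(|+y⟩) = 1/2.
After stage 1 the state is |+y⟩; P(|-z⟩) = |⟨-z|+y⟩|² = 1/2.
Joint probability = 1/2 × 1/2 = 0.250.

0.250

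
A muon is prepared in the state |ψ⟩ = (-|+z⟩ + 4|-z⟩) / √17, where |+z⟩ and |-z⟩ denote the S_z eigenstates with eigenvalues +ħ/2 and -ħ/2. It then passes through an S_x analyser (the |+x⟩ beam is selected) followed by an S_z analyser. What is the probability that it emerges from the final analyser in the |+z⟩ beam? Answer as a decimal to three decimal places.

0.132

First analyser (S_x): P(|+x⟩) = |⟨+x|ψ⟩|² = 9/34.
After stage 1 the state is |+x⟩; P(|+z⟩) = |⟨+z|+x⟩|² = 1/2.
Joint probability = 9/34 × 1/2 = 0.132.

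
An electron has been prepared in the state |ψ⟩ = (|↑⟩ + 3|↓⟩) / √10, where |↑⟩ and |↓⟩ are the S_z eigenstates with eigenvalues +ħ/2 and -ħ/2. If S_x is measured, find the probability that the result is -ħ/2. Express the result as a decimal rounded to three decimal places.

|-x⟩ = (|↑⟩ - |↓⟩)/√2, so ⟨-x|ψ⟩ = (-2) / (√2·√10).
P = |-2|² / 20 = 4/20.

0.200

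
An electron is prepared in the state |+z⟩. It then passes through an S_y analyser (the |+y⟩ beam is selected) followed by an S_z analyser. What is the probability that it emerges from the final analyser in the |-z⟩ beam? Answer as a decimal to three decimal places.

0.250

First analyser (S_y): from |+z⟩, P(|+y⟩) = 1/2.
After stage 1 the state is |+y⟩; P(|-z⟩) = |⟨-z|+y⟩|² = 1/2.
Joint probability = 1/2 × 1/2 = 0.250.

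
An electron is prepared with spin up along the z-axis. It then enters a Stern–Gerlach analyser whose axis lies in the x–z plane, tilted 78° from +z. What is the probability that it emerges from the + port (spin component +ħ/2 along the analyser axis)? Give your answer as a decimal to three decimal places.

0.604

For spin-½, the probability of finding spin-up along an axis at angle θ to the initial spin direction is cos²(θ/2); spin-down is sin²(θ/2).
θ = 78°, so P = cos²(39°) ≈ 0.604.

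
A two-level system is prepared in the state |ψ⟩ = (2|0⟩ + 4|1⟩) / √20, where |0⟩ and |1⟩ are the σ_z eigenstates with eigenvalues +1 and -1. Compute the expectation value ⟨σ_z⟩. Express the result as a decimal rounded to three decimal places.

⟨σ_z⟩ = |a|² - |b|² divided by |a|²+|b|², with a, b the |0⟩, |1⟩ amplitudes.
= (4 - 16)/20 = -12/20.

-0.600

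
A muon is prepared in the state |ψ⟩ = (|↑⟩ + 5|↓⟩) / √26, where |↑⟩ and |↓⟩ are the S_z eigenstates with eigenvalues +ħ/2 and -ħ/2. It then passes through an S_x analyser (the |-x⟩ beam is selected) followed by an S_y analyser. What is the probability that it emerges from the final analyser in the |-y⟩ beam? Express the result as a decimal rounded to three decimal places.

First analyser (S_x): P(|-x⟩) = |⟨-x|ψ⟩|² = 16/52.
After stage 1 the state is |-x⟩; P(|-y⟩) = |⟨-y|-x⟩|² = 1/2.
Joint probability = 16/52 × 1/2 = 0.154.

0.154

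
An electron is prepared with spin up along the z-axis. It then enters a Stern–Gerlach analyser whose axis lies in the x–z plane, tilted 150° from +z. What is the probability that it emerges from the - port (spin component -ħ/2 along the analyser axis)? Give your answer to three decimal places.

For spin-½, the probability of finding spin-up along an axis at angle θ to the initial spin direction is cos²(θ/2); spin-down is sin²(θ/2).
θ = 150°, so P = sin²(75°) ≈ 0.933.

0.933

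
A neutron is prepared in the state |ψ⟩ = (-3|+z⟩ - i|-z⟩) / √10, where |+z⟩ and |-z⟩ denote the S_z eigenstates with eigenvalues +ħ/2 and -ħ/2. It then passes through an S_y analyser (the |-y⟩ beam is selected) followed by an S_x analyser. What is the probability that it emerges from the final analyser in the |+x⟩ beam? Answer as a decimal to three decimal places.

First analyser (S_y): P(|-y⟩) = |⟨-y|ψ⟩|² = 4/20.
After stage 1 the state is |-y⟩; P(|+x⟩) = |⟨+x|-y⟩|² = 1/2.
Joint probability = 4/20 × 1/2 = 0.100.

0.100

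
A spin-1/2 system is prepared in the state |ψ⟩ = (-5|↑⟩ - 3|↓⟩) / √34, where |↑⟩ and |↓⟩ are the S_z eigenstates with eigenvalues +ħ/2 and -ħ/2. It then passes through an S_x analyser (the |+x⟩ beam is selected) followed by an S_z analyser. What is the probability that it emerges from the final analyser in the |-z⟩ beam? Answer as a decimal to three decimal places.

First analyser (S_x): P(|+x⟩) = |⟨+x|ψ⟩|² = 64/68.
After stage 1 the state is |+x⟩; P(|-z⟩) = |⟨-z|+x⟩|² = 1/2.
Joint probability = 64/68 × 1/2 = 0.471.

0.471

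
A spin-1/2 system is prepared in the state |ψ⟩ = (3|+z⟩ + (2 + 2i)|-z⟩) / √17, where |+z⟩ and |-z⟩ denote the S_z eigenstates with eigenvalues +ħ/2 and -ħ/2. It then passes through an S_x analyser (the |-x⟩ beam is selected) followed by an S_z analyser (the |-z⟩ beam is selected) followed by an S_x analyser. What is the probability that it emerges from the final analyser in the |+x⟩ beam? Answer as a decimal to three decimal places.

First analyser (S_x): P(|-x⟩) = |⟨-x|ψ⟩|² = 5/34.
After stage 1 the state is |-x⟩; P(|-z⟩) = |⟨-z|-x⟩|² = 1/2.
After stage 2 the state is |-z⟩; P(|+x⟩) = |⟨+x|-z⟩|² = 1/2.
Joint probability = 5/34 × 1/2 × 1/2 = 0.037.

0.037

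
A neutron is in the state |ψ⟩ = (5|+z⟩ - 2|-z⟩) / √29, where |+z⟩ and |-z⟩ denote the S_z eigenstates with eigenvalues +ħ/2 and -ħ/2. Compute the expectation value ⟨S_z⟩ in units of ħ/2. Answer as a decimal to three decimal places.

⟨σ_z⟩ = |a|² - |b|² divided by |a|²+|b|², with a, b the |+z⟩, |-z⟩ amplitudes.
= (25 - 4)/29 = 21/29.
⟨S_z⟩ = (ħ/2)·⟨σ_z⟩.

0.724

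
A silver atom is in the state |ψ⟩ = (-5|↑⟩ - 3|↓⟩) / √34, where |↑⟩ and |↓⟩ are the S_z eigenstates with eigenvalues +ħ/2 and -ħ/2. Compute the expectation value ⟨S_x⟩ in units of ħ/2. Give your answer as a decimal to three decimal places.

0.882

⟨σ_x⟩ = 2 Re(a* b)/(|a|²+|b|²) with a = -5, b = -3.
a* b = 15, so ⟨σ_x⟩ = 30/34.
⟨S_x⟩ = (ħ/2)·⟨σ_x⟩.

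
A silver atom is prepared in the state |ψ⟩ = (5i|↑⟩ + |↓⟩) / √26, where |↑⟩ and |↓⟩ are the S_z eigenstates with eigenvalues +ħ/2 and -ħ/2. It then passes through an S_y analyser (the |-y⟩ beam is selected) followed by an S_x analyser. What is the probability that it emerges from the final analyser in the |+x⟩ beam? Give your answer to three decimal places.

0.346

First analyser (S_y): P(|-y⟩) = |⟨-y|ψ⟩|² = 36/52.
After stage 1 the state is |-y⟩; P(|+x⟩) = |⟨+x|-y⟩|² = 1/2.
Joint probability = 36/52 × 1/2 = 0.346.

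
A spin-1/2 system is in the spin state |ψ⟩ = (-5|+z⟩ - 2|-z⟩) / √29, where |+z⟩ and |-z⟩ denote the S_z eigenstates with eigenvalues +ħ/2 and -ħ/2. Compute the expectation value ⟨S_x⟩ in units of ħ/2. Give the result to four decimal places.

0.6897

⟨σ_x⟩ = 2 Re(a* b)/(|a|²+|b|²) with a = -5, b = -2.
a* b = 10, so ⟨σ_x⟩ = 20/29.
⟨S_x⟩ = (ħ/2)·⟨σ_x⟩.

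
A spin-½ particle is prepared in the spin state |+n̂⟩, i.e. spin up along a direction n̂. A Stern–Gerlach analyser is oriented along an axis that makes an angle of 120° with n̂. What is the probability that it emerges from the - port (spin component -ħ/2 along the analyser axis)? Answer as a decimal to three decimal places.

0.750

For spin-½, the probability of finding spin-up along an axis at angle θ to the initial spin direction is cos²(θ/2); spin-down is sin²(θ/2).
θ = 120°, so P = sin²(60°) ≈ 0.750.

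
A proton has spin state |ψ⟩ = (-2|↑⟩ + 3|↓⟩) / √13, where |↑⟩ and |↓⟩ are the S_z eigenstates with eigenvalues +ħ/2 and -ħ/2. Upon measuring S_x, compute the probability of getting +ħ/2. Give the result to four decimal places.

|+x⟩ = (|↑⟩ + |↓⟩)/√2, so ⟨+x|ψ⟩ = (1) / (√2·√13).
P = |1|² / 26 = 1/26.

0.0385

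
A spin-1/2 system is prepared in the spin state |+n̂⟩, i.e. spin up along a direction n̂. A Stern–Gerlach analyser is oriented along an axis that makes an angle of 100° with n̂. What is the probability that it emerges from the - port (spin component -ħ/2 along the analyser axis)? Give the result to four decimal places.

0.5868

For spin-½, the probability of finding spin-up along an axis at angle θ to the initial spin direction is cos²(θ/2); spin-down is sin²(θ/2).
θ = 100°, so P = sin²(50°) ≈ 0.5868.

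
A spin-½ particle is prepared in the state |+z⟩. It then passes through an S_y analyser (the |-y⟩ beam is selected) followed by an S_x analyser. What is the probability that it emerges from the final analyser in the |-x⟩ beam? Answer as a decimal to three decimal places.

First analyser (S_y): from |+z⟩, P(|-y⟩) = 1/2.
After stage 1 the state is |-y⟩; P(|-x⟩) = |⟨-x|-y⟩|² = 1/2.
Joint probability = 1/2 × 1/2 = 0.250.

0.250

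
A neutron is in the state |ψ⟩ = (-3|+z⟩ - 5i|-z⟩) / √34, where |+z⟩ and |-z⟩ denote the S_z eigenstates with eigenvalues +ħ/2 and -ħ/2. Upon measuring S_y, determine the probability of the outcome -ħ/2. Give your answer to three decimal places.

0.059

|-y⟩ = (|+z⟩ - i|-z⟩)/√2, so ⟨-y|ψ⟩ = (2) / (√2·√34).
P = |2|² / 68 = 4/68.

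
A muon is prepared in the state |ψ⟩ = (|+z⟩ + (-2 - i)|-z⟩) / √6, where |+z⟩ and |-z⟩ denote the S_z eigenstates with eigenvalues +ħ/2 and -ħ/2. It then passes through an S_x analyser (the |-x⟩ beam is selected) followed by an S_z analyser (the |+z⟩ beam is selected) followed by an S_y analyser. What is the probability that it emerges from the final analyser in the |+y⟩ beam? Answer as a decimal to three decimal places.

0.208

First analyser (S_x): P(|-x⟩) = |⟨-x|ψ⟩|² = 10/12.
After stage 1 the state is |-x⟩; P(|+z⟩) = |⟨+z|-x⟩|² = 1/2.
After stage 2 the state is |+z⟩; P(|+y⟩) = |⟨+y|+z⟩|² = 1/2.
Joint probability = 10/12 × 1/2 × 1/2 = 0.208.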